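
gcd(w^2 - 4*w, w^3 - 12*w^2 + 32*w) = w^2 - 4*w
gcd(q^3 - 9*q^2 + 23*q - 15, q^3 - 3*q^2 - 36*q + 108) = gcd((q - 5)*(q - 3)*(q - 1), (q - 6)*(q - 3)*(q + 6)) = q - 3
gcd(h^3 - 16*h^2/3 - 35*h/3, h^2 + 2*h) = h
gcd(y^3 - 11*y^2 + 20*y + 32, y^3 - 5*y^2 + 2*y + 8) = y^2 - 3*y - 4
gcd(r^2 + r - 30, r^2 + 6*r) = r + 6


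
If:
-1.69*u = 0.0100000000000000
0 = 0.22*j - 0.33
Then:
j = 1.50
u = -0.01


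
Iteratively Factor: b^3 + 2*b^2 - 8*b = (b)*(b^2 + 2*b - 8) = b*(b - 2)*(b + 4)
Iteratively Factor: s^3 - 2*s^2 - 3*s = (s + 1)*(s^2 - 3*s) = s*(s + 1)*(s - 3)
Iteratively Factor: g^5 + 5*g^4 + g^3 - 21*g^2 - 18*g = (g + 3)*(g^4 + 2*g^3 - 5*g^2 - 6*g) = (g + 3)^2*(g^3 - g^2 - 2*g) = g*(g + 3)^2*(g^2 - g - 2) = g*(g - 2)*(g + 3)^2*(g + 1)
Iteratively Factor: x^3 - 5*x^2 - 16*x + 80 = (x - 5)*(x^2 - 16) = (x - 5)*(x - 4)*(x + 4)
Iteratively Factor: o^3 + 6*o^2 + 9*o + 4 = (o + 4)*(o^2 + 2*o + 1) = (o + 1)*(o + 4)*(o + 1)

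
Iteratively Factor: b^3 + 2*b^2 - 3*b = (b)*(b^2 + 2*b - 3) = b*(b + 3)*(b - 1)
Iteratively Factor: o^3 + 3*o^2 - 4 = (o - 1)*(o^2 + 4*o + 4) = (o - 1)*(o + 2)*(o + 2)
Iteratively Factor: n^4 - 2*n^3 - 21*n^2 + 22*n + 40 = (n + 1)*(n^3 - 3*n^2 - 18*n + 40) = (n - 5)*(n + 1)*(n^2 + 2*n - 8) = (n - 5)*(n - 2)*(n + 1)*(n + 4)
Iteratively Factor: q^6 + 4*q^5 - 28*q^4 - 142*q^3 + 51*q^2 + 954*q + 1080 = (q + 3)*(q^5 + q^4 - 31*q^3 - 49*q^2 + 198*q + 360) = (q + 3)*(q + 4)*(q^4 - 3*q^3 - 19*q^2 + 27*q + 90) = (q - 3)*(q + 3)*(q + 4)*(q^3 - 19*q - 30) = (q - 5)*(q - 3)*(q + 3)*(q + 4)*(q^2 + 5*q + 6) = (q - 5)*(q - 3)*(q + 2)*(q + 3)*(q + 4)*(q + 3)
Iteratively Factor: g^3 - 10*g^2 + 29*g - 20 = (g - 4)*(g^2 - 6*g + 5) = (g - 4)*(g - 1)*(g - 5)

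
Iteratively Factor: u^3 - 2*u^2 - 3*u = (u + 1)*(u^2 - 3*u) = (u - 3)*(u + 1)*(u)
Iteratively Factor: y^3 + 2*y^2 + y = (y)*(y^2 + 2*y + 1) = y*(y + 1)*(y + 1)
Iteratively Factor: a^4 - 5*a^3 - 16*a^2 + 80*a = (a - 5)*(a^3 - 16*a) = (a - 5)*(a - 4)*(a^2 + 4*a) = (a - 5)*(a - 4)*(a + 4)*(a)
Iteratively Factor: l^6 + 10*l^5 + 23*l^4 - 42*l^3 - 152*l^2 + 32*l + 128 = (l + 4)*(l^5 + 6*l^4 - l^3 - 38*l^2 + 32) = (l + 4)^2*(l^4 + 2*l^3 - 9*l^2 - 2*l + 8) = (l - 2)*(l + 4)^2*(l^3 + 4*l^2 - l - 4) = (l - 2)*(l + 4)^3*(l^2 - 1) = (l - 2)*(l - 1)*(l + 4)^3*(l + 1)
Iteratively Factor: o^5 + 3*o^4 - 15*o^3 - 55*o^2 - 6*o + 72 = (o + 2)*(o^4 + o^3 - 17*o^2 - 21*o + 36) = (o + 2)*(o + 3)*(o^3 - 2*o^2 - 11*o + 12) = (o - 1)*(o + 2)*(o + 3)*(o^2 - o - 12) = (o - 1)*(o + 2)*(o + 3)^2*(o - 4)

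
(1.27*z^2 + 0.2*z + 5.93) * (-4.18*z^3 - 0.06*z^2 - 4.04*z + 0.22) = -5.3086*z^5 - 0.9122*z^4 - 29.9302*z^3 - 0.8844*z^2 - 23.9132*z + 1.3046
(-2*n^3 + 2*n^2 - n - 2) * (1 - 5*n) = 10*n^4 - 12*n^3 + 7*n^2 + 9*n - 2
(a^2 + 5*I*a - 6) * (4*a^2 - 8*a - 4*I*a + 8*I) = 4*a^4 - 8*a^3 + 16*I*a^3 - 4*a^2 - 32*I*a^2 + 8*a + 24*I*a - 48*I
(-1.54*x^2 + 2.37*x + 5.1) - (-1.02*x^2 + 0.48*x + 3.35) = -0.52*x^2 + 1.89*x + 1.75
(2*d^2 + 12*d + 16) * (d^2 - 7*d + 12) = 2*d^4 - 2*d^3 - 44*d^2 + 32*d + 192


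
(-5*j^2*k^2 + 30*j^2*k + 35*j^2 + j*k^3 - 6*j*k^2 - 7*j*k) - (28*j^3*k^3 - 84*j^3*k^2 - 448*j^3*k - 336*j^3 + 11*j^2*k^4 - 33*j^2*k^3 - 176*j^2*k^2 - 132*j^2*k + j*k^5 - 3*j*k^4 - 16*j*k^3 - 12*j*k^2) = -28*j^3*k^3 + 84*j^3*k^2 + 448*j^3*k + 336*j^3 - 11*j^2*k^4 + 33*j^2*k^3 + 171*j^2*k^2 + 162*j^2*k + 35*j^2 - j*k^5 + 3*j*k^4 + 17*j*k^3 + 6*j*k^2 - 7*j*k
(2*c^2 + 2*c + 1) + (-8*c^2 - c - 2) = -6*c^2 + c - 1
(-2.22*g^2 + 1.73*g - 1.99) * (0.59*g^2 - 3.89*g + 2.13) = -1.3098*g^4 + 9.6565*g^3 - 12.6324*g^2 + 11.426*g - 4.2387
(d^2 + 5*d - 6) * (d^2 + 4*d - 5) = d^4 + 9*d^3 + 9*d^2 - 49*d + 30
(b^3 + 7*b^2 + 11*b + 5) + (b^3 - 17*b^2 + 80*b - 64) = 2*b^3 - 10*b^2 + 91*b - 59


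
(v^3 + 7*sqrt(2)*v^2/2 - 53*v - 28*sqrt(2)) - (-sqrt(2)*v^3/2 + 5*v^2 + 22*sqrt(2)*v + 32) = sqrt(2)*v^3/2 + v^3 - 5*v^2 + 7*sqrt(2)*v^2/2 - 53*v - 22*sqrt(2)*v - 28*sqrt(2) - 32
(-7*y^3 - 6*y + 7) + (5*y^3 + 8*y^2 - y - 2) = -2*y^3 + 8*y^2 - 7*y + 5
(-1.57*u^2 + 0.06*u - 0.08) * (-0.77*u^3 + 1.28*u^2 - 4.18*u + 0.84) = 1.2089*u^5 - 2.0558*u^4 + 6.701*u^3 - 1.672*u^2 + 0.3848*u - 0.0672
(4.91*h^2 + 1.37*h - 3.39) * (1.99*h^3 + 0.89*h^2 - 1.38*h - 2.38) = 9.7709*h^5 + 7.0962*h^4 - 12.3026*h^3 - 16.5935*h^2 + 1.4176*h + 8.0682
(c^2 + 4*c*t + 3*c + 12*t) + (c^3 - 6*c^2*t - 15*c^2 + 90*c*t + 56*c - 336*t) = c^3 - 6*c^2*t - 14*c^2 + 94*c*t + 59*c - 324*t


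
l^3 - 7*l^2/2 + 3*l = l*(l - 2)*(l - 3/2)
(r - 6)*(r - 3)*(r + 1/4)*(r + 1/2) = r^4 - 33*r^3/4 + 91*r^2/8 + 99*r/8 + 9/4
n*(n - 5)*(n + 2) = n^3 - 3*n^2 - 10*n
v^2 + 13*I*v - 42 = (v + 6*I)*(v + 7*I)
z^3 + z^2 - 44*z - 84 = (z - 7)*(z + 2)*(z + 6)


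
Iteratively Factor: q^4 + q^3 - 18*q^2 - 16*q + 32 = (q + 2)*(q^3 - q^2 - 16*q + 16) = (q - 4)*(q + 2)*(q^2 + 3*q - 4) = (q - 4)*(q - 1)*(q + 2)*(q + 4)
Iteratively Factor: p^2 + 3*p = (p + 3)*(p)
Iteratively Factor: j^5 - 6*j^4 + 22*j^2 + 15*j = (j - 5)*(j^4 - j^3 - 5*j^2 - 3*j) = (j - 5)*(j + 1)*(j^3 - 2*j^2 - 3*j) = (j - 5)*(j - 3)*(j + 1)*(j^2 + j) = j*(j - 5)*(j - 3)*(j + 1)*(j + 1)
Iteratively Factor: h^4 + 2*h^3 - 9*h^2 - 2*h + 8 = (h + 1)*(h^3 + h^2 - 10*h + 8) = (h + 1)*(h + 4)*(h^2 - 3*h + 2) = (h - 2)*(h + 1)*(h + 4)*(h - 1)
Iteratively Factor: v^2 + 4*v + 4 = (v + 2)*(v + 2)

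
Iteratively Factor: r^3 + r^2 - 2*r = (r + 2)*(r^2 - r) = r*(r + 2)*(r - 1)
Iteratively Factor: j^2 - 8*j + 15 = (j - 5)*(j - 3)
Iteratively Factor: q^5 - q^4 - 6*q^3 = (q + 2)*(q^4 - 3*q^3) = q*(q + 2)*(q^3 - 3*q^2) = q*(q - 3)*(q + 2)*(q^2) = q^2*(q - 3)*(q + 2)*(q)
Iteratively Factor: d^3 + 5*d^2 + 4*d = (d + 4)*(d^2 + d) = d*(d + 4)*(d + 1)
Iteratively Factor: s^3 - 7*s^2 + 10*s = (s)*(s^2 - 7*s + 10) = s*(s - 5)*(s - 2)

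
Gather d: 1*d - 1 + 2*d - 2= 3*d - 3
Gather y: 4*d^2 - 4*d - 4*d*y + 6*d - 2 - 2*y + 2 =4*d^2 + 2*d + y*(-4*d - 2)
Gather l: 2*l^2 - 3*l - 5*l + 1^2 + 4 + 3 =2*l^2 - 8*l + 8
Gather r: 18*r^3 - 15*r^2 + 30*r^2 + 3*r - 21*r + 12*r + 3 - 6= 18*r^3 + 15*r^2 - 6*r - 3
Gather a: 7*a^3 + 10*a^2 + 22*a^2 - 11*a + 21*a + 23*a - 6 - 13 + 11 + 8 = 7*a^3 + 32*a^2 + 33*a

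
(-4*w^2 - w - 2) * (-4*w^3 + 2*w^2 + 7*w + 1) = 16*w^5 - 4*w^4 - 22*w^3 - 15*w^2 - 15*w - 2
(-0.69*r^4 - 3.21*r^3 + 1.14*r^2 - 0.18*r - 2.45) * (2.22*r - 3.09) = -1.5318*r^5 - 4.9941*r^4 + 12.4497*r^3 - 3.9222*r^2 - 4.8828*r + 7.5705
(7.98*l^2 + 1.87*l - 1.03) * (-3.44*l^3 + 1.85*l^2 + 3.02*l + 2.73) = -27.4512*l^5 + 8.3302*l^4 + 31.1023*l^3 + 25.5273*l^2 + 1.9945*l - 2.8119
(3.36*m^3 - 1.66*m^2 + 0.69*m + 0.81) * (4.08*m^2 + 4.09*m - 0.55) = 13.7088*m^5 + 6.9696*m^4 - 5.8222*m^3 + 7.0399*m^2 + 2.9334*m - 0.4455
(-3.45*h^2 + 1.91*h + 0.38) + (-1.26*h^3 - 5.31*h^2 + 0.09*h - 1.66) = -1.26*h^3 - 8.76*h^2 + 2.0*h - 1.28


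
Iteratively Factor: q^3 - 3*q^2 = (q)*(q^2 - 3*q) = q^2*(q - 3)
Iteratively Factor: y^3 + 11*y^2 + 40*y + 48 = (y + 3)*(y^2 + 8*y + 16) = (y + 3)*(y + 4)*(y + 4)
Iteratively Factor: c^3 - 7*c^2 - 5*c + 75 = (c - 5)*(c^2 - 2*c - 15) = (c - 5)*(c + 3)*(c - 5)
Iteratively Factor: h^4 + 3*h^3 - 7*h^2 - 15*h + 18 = (h + 3)*(h^3 - 7*h + 6) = (h - 2)*(h + 3)*(h^2 + 2*h - 3) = (h - 2)*(h + 3)^2*(h - 1)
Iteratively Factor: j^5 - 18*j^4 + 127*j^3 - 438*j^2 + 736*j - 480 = (j - 4)*(j^4 - 14*j^3 + 71*j^2 - 154*j + 120) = (j - 4)*(j - 3)*(j^3 - 11*j^2 + 38*j - 40) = (j - 4)^2*(j - 3)*(j^2 - 7*j + 10) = (j - 4)^2*(j - 3)*(j - 2)*(j - 5)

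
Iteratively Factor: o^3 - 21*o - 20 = (o - 5)*(o^2 + 5*o + 4) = (o - 5)*(o + 1)*(o + 4)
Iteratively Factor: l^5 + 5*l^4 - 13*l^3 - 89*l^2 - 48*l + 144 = (l - 4)*(l^4 + 9*l^3 + 23*l^2 + 3*l - 36) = (l - 4)*(l - 1)*(l^3 + 10*l^2 + 33*l + 36) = (l - 4)*(l - 1)*(l + 3)*(l^2 + 7*l + 12) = (l - 4)*(l - 1)*(l + 3)*(l + 4)*(l + 3)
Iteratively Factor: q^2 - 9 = (q - 3)*(q + 3)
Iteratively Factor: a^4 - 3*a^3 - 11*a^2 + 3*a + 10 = (a + 2)*(a^3 - 5*a^2 - a + 5) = (a + 1)*(a + 2)*(a^2 - 6*a + 5) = (a - 5)*(a + 1)*(a + 2)*(a - 1)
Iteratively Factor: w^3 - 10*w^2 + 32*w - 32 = (w - 4)*(w^2 - 6*w + 8) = (w - 4)*(w - 2)*(w - 4)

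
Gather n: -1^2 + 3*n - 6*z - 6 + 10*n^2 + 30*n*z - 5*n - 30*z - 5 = 10*n^2 + n*(30*z - 2) - 36*z - 12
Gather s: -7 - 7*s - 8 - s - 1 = -8*s - 16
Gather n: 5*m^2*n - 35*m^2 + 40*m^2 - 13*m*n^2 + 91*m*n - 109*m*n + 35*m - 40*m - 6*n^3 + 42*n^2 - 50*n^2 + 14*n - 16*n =5*m^2 - 5*m - 6*n^3 + n^2*(-13*m - 8) + n*(5*m^2 - 18*m - 2)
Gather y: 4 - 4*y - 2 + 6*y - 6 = 2*y - 4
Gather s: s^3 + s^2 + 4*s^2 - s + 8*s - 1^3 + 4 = s^3 + 5*s^2 + 7*s + 3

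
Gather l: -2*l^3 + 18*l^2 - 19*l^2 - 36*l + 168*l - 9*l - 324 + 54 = -2*l^3 - l^2 + 123*l - 270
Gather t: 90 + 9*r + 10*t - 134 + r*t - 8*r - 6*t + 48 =r + t*(r + 4) + 4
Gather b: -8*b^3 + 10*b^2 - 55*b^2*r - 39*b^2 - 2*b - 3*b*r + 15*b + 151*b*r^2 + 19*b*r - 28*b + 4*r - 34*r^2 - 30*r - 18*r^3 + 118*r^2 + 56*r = -8*b^3 + b^2*(-55*r - 29) + b*(151*r^2 + 16*r - 15) - 18*r^3 + 84*r^2 + 30*r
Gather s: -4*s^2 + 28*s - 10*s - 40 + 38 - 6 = -4*s^2 + 18*s - 8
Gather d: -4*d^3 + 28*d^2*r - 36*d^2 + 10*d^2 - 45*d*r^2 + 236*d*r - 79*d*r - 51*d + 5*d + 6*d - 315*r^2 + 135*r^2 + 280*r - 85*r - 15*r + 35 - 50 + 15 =-4*d^3 + d^2*(28*r - 26) + d*(-45*r^2 + 157*r - 40) - 180*r^2 + 180*r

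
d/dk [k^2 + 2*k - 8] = 2*k + 2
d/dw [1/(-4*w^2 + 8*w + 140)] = (w - 1)/(2*(-w^2 + 2*w + 35)^2)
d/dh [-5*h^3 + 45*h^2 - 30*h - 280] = -15*h^2 + 90*h - 30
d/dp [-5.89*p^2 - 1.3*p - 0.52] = -11.78*p - 1.3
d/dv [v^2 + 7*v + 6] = 2*v + 7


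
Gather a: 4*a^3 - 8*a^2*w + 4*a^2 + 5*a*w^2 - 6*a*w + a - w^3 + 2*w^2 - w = 4*a^3 + a^2*(4 - 8*w) + a*(5*w^2 - 6*w + 1) - w^3 + 2*w^2 - w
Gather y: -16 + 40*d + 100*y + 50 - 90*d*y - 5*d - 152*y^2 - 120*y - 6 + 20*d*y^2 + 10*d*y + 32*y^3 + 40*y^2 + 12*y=35*d + 32*y^3 + y^2*(20*d - 112) + y*(-80*d - 8) + 28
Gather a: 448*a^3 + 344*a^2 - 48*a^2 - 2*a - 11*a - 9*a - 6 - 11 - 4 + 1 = 448*a^3 + 296*a^2 - 22*a - 20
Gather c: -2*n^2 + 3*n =-2*n^2 + 3*n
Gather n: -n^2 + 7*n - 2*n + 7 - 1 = -n^2 + 5*n + 6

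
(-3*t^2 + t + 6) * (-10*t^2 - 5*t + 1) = 30*t^4 + 5*t^3 - 68*t^2 - 29*t + 6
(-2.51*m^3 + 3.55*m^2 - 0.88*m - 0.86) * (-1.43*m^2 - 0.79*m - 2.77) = 3.5893*m^5 - 3.0936*m^4 + 5.4066*m^3 - 7.9085*m^2 + 3.117*m + 2.3822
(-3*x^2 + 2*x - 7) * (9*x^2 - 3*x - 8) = -27*x^4 + 27*x^3 - 45*x^2 + 5*x + 56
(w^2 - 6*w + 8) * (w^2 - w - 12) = w^4 - 7*w^3 + 2*w^2 + 64*w - 96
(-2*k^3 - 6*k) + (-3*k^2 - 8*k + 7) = -2*k^3 - 3*k^2 - 14*k + 7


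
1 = 1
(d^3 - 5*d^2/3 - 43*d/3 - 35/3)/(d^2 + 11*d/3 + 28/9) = 3*(d^2 - 4*d - 5)/(3*d + 4)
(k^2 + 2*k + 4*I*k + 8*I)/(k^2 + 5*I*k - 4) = (k + 2)/(k + I)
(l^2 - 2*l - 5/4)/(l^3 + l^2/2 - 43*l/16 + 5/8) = 4*(4*l^2 - 8*l - 5)/(16*l^3 + 8*l^2 - 43*l + 10)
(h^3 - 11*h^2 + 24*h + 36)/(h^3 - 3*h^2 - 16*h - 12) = (h - 6)/(h + 2)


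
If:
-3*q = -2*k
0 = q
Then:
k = 0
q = 0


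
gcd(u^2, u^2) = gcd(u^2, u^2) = u^2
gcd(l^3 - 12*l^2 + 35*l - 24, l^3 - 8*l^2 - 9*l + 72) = l^2 - 11*l + 24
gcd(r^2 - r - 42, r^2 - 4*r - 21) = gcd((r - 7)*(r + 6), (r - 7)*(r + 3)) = r - 7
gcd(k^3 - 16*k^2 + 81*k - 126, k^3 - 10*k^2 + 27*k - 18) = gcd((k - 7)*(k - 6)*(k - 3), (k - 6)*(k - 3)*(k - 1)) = k^2 - 9*k + 18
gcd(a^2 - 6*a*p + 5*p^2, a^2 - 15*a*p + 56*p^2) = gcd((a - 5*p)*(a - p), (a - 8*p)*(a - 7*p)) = 1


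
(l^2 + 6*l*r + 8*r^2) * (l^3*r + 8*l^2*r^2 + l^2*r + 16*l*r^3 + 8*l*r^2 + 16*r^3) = l^5*r + 14*l^4*r^2 + l^4*r + 72*l^3*r^3 + 14*l^3*r^2 + 160*l^2*r^4 + 72*l^2*r^3 + 128*l*r^5 + 160*l*r^4 + 128*r^5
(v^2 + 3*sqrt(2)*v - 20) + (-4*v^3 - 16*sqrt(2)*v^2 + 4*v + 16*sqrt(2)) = -4*v^3 - 16*sqrt(2)*v^2 + v^2 + 4*v + 3*sqrt(2)*v - 20 + 16*sqrt(2)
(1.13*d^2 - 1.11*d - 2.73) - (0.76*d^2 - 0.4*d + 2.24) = 0.37*d^2 - 0.71*d - 4.97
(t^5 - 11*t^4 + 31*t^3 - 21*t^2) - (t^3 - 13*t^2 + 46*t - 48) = t^5 - 11*t^4 + 30*t^3 - 8*t^2 - 46*t + 48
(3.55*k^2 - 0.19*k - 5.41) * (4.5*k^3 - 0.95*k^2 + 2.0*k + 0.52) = 15.975*k^5 - 4.2275*k^4 - 17.0645*k^3 + 6.6055*k^2 - 10.9188*k - 2.8132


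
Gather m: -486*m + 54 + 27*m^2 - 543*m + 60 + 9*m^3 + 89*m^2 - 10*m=9*m^3 + 116*m^2 - 1039*m + 114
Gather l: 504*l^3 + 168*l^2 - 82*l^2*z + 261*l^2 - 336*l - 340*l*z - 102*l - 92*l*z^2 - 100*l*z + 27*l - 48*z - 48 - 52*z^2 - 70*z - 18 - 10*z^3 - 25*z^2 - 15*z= 504*l^3 + l^2*(429 - 82*z) + l*(-92*z^2 - 440*z - 411) - 10*z^3 - 77*z^2 - 133*z - 66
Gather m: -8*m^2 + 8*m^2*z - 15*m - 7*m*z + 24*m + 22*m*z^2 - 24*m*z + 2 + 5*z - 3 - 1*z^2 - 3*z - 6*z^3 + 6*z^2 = m^2*(8*z - 8) + m*(22*z^2 - 31*z + 9) - 6*z^3 + 5*z^2 + 2*z - 1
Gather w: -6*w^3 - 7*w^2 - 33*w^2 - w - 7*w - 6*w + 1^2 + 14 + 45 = -6*w^3 - 40*w^2 - 14*w + 60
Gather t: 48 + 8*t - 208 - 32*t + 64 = -24*t - 96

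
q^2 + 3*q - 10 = (q - 2)*(q + 5)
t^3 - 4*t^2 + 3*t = t*(t - 3)*(t - 1)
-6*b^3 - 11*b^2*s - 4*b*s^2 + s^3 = (-6*b + s)*(b + s)^2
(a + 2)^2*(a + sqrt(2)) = a^3 + sqrt(2)*a^2 + 4*a^2 + 4*a + 4*sqrt(2)*a + 4*sqrt(2)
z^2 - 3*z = z*(z - 3)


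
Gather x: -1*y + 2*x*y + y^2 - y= 2*x*y + y^2 - 2*y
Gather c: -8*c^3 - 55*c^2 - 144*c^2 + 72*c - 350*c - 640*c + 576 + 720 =-8*c^3 - 199*c^2 - 918*c + 1296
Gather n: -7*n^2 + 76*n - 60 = -7*n^2 + 76*n - 60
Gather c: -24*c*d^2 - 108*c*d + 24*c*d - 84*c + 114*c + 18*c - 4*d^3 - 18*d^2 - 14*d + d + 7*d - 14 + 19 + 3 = c*(-24*d^2 - 84*d + 48) - 4*d^3 - 18*d^2 - 6*d + 8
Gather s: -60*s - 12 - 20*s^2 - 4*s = -20*s^2 - 64*s - 12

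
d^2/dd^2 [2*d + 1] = 0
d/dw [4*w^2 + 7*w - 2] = 8*w + 7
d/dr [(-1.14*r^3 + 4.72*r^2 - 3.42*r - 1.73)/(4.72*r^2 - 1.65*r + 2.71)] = (-5.3808*r^4 + 3.762*r^3 - 0.913800000000002*r^2 + 41.9136*r - 12.1227)/(22.2784*r^4 - 15.576*r^3 + 28.3049*r^2 - 8.943*r + 7.3441)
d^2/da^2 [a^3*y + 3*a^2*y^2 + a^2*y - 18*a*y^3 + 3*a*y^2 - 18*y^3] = 2*y*(3*a + 3*y + 1)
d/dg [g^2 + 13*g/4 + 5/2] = 2*g + 13/4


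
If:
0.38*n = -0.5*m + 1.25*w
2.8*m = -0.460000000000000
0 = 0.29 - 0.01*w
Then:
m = -0.16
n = 95.61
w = 29.00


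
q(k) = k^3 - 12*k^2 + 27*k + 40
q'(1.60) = -3.72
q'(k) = 3*k^2 - 24*k + 27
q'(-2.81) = 118.13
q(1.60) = 56.58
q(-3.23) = -206.10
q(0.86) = 54.98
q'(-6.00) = 279.00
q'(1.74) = -5.68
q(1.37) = 57.04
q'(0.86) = 8.58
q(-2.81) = -152.81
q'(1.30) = 0.87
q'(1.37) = -0.25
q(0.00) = 40.00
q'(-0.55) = 41.11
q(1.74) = 55.92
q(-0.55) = 21.35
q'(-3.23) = 135.82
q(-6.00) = -770.00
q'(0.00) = 27.00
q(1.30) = 57.02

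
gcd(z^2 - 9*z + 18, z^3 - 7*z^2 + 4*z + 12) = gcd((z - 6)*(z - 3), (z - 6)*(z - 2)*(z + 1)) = z - 6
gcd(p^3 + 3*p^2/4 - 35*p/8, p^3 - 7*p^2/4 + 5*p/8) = p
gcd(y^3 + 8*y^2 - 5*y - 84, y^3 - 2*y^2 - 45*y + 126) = y^2 + 4*y - 21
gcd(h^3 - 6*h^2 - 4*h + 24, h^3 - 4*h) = h^2 - 4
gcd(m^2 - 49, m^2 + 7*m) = m + 7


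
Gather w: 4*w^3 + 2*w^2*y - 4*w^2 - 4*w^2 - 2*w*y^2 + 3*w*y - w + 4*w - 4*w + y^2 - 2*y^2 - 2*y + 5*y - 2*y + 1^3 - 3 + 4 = 4*w^3 + w^2*(2*y - 8) + w*(-2*y^2 + 3*y - 1) - y^2 + y + 2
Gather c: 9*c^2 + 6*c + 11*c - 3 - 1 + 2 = 9*c^2 + 17*c - 2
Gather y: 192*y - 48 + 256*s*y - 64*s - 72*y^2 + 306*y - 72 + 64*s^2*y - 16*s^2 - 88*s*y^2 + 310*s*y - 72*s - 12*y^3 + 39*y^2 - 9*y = -16*s^2 - 136*s - 12*y^3 + y^2*(-88*s - 33) + y*(64*s^2 + 566*s + 489) - 120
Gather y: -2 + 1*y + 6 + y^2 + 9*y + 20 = y^2 + 10*y + 24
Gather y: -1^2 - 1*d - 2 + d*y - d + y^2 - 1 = d*y - 2*d + y^2 - 4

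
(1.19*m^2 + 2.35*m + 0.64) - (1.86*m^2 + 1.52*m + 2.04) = -0.67*m^2 + 0.83*m - 1.4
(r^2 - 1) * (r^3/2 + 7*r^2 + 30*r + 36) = r^5/2 + 7*r^4 + 59*r^3/2 + 29*r^2 - 30*r - 36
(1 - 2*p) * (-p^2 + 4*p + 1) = 2*p^3 - 9*p^2 + 2*p + 1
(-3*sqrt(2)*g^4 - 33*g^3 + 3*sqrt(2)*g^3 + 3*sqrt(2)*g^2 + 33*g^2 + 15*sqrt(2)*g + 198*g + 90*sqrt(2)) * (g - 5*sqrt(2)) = -3*sqrt(2)*g^5 - 3*g^4 + 3*sqrt(2)*g^4 + 3*g^3 + 168*sqrt(2)*g^3 - 150*sqrt(2)*g^2 + 168*g^2 - 900*sqrt(2)*g - 150*g - 900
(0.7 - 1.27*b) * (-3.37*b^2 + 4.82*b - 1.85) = 4.2799*b^3 - 8.4804*b^2 + 5.7235*b - 1.295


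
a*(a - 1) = a^2 - a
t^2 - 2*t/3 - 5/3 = (t - 5/3)*(t + 1)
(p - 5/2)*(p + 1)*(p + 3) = p^3 + 3*p^2/2 - 7*p - 15/2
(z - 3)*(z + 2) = z^2 - z - 6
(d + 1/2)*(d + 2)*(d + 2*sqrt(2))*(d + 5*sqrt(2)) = d^4 + 5*d^3/2 + 7*sqrt(2)*d^3 + 21*d^2 + 35*sqrt(2)*d^2/2 + 7*sqrt(2)*d + 50*d + 20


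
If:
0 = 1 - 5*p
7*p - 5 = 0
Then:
No Solution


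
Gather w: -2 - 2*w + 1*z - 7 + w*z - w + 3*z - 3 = w*(z - 3) + 4*z - 12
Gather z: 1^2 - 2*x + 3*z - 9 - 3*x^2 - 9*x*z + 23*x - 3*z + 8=-3*x^2 - 9*x*z + 21*x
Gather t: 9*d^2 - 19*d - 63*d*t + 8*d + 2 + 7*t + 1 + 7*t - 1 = 9*d^2 - 11*d + t*(14 - 63*d) + 2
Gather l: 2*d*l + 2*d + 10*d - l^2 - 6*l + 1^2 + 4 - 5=12*d - l^2 + l*(2*d - 6)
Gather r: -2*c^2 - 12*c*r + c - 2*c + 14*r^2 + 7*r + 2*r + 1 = -2*c^2 - c + 14*r^2 + r*(9 - 12*c) + 1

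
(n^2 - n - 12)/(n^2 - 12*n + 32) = (n + 3)/(n - 8)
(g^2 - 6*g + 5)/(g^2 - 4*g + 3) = (g - 5)/(g - 3)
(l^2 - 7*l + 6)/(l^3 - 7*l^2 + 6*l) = 1/l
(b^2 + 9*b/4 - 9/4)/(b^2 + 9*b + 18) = (b - 3/4)/(b + 6)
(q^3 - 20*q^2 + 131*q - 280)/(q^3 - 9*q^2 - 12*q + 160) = (q - 7)/(q + 4)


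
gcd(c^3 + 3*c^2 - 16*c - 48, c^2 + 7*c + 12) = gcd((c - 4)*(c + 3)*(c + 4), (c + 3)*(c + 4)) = c^2 + 7*c + 12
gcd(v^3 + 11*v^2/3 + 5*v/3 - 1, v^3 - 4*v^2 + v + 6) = v + 1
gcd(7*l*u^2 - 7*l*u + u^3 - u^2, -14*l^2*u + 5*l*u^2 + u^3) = 7*l*u + u^2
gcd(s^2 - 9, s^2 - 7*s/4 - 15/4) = s - 3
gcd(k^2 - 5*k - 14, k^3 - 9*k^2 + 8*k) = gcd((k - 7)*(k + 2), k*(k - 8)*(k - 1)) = 1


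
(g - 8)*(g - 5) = g^2 - 13*g + 40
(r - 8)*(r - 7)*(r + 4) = r^3 - 11*r^2 - 4*r + 224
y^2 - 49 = (y - 7)*(y + 7)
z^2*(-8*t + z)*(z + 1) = -8*t*z^3 - 8*t*z^2 + z^4 + z^3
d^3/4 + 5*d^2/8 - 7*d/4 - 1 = (d/4 + 1)*(d - 2)*(d + 1/2)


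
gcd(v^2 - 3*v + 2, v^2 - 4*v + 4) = v - 2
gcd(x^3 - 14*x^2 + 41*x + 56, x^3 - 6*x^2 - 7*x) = x^2 - 6*x - 7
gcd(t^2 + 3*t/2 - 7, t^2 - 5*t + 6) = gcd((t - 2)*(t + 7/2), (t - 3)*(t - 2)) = t - 2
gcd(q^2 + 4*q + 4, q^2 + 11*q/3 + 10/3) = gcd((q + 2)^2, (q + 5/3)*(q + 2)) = q + 2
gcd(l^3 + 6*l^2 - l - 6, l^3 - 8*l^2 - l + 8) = l^2 - 1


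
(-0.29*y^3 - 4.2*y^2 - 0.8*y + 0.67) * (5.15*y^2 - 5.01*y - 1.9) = -1.4935*y^5 - 20.1771*y^4 + 17.473*y^3 + 15.4385*y^2 - 1.8367*y - 1.273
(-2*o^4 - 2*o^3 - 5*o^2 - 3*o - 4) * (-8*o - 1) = 16*o^5 + 18*o^4 + 42*o^3 + 29*o^2 + 35*o + 4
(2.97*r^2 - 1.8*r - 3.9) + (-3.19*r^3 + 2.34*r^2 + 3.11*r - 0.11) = -3.19*r^3 + 5.31*r^2 + 1.31*r - 4.01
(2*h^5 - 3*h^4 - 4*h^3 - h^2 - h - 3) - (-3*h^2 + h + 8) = 2*h^5 - 3*h^4 - 4*h^3 + 2*h^2 - 2*h - 11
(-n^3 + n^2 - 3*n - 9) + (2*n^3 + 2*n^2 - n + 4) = n^3 + 3*n^2 - 4*n - 5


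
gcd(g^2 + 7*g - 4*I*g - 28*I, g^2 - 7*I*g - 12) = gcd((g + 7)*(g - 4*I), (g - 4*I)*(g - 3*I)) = g - 4*I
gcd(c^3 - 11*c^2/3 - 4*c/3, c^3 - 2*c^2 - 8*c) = c^2 - 4*c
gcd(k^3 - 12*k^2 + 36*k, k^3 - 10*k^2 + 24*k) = k^2 - 6*k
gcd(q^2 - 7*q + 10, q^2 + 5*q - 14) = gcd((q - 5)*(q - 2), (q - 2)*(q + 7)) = q - 2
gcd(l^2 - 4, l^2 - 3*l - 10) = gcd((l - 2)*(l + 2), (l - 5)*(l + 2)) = l + 2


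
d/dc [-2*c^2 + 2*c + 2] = 2 - 4*c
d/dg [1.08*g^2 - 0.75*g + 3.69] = 2.16*g - 0.75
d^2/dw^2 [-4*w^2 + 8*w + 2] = -8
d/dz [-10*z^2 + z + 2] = 1 - 20*z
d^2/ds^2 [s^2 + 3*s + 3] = 2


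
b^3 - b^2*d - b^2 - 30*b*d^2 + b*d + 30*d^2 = (b - 1)*(b - 6*d)*(b + 5*d)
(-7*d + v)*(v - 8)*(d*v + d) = -7*d^2*v^2 + 49*d^2*v + 56*d^2 + d*v^3 - 7*d*v^2 - 8*d*v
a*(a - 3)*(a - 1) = a^3 - 4*a^2 + 3*a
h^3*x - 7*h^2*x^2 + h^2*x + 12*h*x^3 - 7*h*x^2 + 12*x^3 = (h - 4*x)*(h - 3*x)*(h*x + x)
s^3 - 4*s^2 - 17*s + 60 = (s - 5)*(s - 3)*(s + 4)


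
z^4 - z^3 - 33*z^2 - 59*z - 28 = (z - 7)*(z + 1)^2*(z + 4)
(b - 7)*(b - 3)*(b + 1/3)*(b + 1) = b^4 - 26*b^3/3 + 8*b^2 + 74*b/3 + 7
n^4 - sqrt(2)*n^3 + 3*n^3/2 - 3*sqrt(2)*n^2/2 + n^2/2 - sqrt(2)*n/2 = n*(n - sqrt(2))*(sqrt(2)*n/2 + sqrt(2)/2)*(sqrt(2)*n + sqrt(2)/2)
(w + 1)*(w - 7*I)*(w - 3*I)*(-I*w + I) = -I*w^4 - 10*w^3 + 22*I*w^2 + 10*w - 21*I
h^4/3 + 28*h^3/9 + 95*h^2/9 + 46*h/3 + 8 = (h/3 + 1)*(h + 4/3)*(h + 2)*(h + 3)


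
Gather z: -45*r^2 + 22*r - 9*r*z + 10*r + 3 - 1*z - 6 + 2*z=-45*r^2 + 32*r + z*(1 - 9*r) - 3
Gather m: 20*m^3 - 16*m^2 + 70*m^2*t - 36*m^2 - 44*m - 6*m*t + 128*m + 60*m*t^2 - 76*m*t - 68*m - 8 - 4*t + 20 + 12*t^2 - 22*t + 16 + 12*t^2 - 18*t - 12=20*m^3 + m^2*(70*t - 52) + m*(60*t^2 - 82*t + 16) + 24*t^2 - 44*t + 16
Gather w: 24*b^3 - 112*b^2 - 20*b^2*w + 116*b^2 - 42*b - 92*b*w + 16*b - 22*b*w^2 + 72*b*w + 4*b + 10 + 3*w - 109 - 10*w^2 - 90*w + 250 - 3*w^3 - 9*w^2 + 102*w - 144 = 24*b^3 + 4*b^2 - 22*b - 3*w^3 + w^2*(-22*b - 19) + w*(-20*b^2 - 20*b + 15) + 7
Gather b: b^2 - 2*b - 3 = b^2 - 2*b - 3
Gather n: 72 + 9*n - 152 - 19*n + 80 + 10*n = 0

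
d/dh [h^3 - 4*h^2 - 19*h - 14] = 3*h^2 - 8*h - 19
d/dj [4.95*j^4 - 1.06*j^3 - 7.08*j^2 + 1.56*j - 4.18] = 19.8*j^3 - 3.18*j^2 - 14.16*j + 1.56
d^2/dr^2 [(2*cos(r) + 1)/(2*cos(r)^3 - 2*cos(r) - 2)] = (2*(sin(r)^2*cos(r) + 1)^2*cos(r) + (sin(r)^2*cos(r) + 1)*(30*(1 - cos(2*r))^2 - cos(r) + 60*cos(2*r) + 9*cos(3*r) - 44)/4 - 2*(2*cos(r) + 1)*(3*cos(r)^2 - 1)^2*sin(r)^2)/(2*(sin(r)^2*cos(r) + 1)^3)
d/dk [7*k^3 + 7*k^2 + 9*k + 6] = 21*k^2 + 14*k + 9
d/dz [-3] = 0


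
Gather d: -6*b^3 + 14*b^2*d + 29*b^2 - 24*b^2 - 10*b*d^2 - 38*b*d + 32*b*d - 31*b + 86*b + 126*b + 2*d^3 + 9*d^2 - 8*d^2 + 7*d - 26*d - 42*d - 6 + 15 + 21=-6*b^3 + 5*b^2 + 181*b + 2*d^3 + d^2*(1 - 10*b) + d*(14*b^2 - 6*b - 61) + 30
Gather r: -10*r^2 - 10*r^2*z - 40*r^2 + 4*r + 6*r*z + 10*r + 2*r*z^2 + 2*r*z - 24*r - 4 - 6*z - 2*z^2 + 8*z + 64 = r^2*(-10*z - 50) + r*(2*z^2 + 8*z - 10) - 2*z^2 + 2*z + 60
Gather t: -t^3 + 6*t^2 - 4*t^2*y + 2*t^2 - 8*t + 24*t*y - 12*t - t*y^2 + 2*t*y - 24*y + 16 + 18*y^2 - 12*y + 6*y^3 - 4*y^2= -t^3 + t^2*(8 - 4*y) + t*(-y^2 + 26*y - 20) + 6*y^3 + 14*y^2 - 36*y + 16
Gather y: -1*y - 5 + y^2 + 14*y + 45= y^2 + 13*y + 40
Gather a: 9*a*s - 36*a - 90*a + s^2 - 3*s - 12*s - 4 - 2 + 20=a*(9*s - 126) + s^2 - 15*s + 14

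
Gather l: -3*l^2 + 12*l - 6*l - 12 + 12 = -3*l^2 + 6*l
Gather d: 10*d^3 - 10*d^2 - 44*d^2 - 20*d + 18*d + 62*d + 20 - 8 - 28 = 10*d^3 - 54*d^2 + 60*d - 16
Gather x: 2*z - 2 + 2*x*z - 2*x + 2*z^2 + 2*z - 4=x*(2*z - 2) + 2*z^2 + 4*z - 6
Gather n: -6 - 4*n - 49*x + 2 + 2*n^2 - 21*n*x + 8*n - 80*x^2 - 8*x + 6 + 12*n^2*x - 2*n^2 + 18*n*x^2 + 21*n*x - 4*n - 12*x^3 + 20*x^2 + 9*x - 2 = 12*n^2*x + 18*n*x^2 - 12*x^3 - 60*x^2 - 48*x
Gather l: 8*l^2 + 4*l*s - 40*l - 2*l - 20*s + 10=8*l^2 + l*(4*s - 42) - 20*s + 10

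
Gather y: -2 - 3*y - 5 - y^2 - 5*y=-y^2 - 8*y - 7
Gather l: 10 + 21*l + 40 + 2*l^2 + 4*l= 2*l^2 + 25*l + 50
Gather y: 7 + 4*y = 4*y + 7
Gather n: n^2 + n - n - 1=n^2 - 1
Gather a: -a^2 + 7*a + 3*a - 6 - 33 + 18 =-a^2 + 10*a - 21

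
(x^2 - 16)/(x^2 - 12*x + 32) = (x + 4)/(x - 8)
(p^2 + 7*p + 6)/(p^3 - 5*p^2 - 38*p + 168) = (p + 1)/(p^2 - 11*p + 28)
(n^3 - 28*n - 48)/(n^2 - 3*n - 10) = (n^2 - 2*n - 24)/(n - 5)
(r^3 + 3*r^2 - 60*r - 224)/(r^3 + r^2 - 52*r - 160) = (r + 7)/(r + 5)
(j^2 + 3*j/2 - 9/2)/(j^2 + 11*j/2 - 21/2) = (j + 3)/(j + 7)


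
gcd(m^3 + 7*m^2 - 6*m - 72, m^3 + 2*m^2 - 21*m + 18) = m^2 + 3*m - 18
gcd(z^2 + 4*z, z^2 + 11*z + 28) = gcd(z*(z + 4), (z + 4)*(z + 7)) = z + 4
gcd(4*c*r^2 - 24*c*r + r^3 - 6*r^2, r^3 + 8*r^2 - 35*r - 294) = r - 6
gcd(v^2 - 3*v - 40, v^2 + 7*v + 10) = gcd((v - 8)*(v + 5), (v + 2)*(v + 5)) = v + 5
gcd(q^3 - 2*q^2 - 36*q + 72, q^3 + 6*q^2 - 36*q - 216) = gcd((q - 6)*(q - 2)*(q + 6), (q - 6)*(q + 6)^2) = q^2 - 36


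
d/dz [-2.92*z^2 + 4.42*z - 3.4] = 4.42 - 5.84*z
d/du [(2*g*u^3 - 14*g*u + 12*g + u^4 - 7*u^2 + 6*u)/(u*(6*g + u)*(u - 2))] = (12*g^2*u^2 + 36*g^2 + 12*g*u^3 + 8*g*u^2 + 12*g*u + u^4 + 3*u^2)/(u^2*(36*g^2 + 12*g*u + u^2))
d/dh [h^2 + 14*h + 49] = 2*h + 14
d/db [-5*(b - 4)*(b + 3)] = 5 - 10*b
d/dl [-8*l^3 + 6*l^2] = 12*l*(1 - 2*l)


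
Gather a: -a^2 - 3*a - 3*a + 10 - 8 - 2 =-a^2 - 6*a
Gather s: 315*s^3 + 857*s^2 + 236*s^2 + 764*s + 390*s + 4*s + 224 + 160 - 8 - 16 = 315*s^3 + 1093*s^2 + 1158*s + 360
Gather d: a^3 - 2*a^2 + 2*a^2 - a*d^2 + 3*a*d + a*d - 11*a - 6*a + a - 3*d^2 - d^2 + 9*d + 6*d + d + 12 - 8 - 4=a^3 - 16*a + d^2*(-a - 4) + d*(4*a + 16)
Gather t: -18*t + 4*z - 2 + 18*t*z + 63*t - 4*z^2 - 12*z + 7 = t*(18*z + 45) - 4*z^2 - 8*z + 5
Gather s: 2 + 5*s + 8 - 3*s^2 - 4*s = -3*s^2 + s + 10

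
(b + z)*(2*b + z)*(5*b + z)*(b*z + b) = 10*b^4*z + 10*b^4 + 17*b^3*z^2 + 17*b^3*z + 8*b^2*z^3 + 8*b^2*z^2 + b*z^4 + b*z^3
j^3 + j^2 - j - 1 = (j - 1)*(j + 1)^2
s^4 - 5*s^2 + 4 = (s - 2)*(s - 1)*(s + 1)*(s + 2)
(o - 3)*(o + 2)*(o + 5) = o^3 + 4*o^2 - 11*o - 30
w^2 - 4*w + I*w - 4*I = (w - 4)*(w + I)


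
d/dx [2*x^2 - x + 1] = 4*x - 1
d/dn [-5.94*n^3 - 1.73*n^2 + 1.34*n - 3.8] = -17.82*n^2 - 3.46*n + 1.34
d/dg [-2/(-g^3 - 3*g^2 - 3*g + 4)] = 6*(-g^2 - 2*g - 1)/(g^3 + 3*g^2 + 3*g - 4)^2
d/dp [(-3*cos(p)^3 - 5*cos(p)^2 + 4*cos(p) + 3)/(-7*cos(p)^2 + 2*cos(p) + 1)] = (-21*cos(p)^4 + 12*cos(p)^3 - 9*cos(p)^2 - 32*cos(p) + 2)*sin(p)/(7*sin(p)^2 + 2*cos(p) - 6)^2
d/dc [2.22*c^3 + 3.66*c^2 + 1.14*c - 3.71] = 6.66*c^2 + 7.32*c + 1.14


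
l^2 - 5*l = l*(l - 5)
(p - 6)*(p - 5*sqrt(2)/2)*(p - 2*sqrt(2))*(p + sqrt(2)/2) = p^4 - 6*p^3 - 4*sqrt(2)*p^3 + 11*p^2/2 + 24*sqrt(2)*p^2 - 33*p + 5*sqrt(2)*p - 30*sqrt(2)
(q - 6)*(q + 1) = q^2 - 5*q - 6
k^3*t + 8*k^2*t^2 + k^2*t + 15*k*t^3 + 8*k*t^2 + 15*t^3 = (k + 3*t)*(k + 5*t)*(k*t + t)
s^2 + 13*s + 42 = (s + 6)*(s + 7)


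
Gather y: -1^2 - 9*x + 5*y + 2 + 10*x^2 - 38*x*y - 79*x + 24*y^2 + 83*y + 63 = 10*x^2 - 88*x + 24*y^2 + y*(88 - 38*x) + 64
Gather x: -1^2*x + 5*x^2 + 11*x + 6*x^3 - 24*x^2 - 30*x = 6*x^3 - 19*x^2 - 20*x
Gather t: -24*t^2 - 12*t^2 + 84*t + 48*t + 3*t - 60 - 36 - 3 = -36*t^2 + 135*t - 99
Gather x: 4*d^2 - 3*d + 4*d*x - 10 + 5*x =4*d^2 - 3*d + x*(4*d + 5) - 10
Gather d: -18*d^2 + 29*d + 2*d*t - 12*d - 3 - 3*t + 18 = -18*d^2 + d*(2*t + 17) - 3*t + 15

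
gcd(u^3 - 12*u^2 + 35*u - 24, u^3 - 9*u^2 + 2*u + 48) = u^2 - 11*u + 24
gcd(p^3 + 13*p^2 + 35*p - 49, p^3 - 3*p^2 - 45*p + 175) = p + 7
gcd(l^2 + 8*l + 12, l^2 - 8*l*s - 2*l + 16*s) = 1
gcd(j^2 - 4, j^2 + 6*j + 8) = j + 2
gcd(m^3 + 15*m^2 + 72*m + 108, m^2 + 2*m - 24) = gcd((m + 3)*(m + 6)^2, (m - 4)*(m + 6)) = m + 6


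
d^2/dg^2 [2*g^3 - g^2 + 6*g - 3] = 12*g - 2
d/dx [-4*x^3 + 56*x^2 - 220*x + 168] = -12*x^2 + 112*x - 220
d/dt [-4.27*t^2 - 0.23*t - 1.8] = -8.54*t - 0.23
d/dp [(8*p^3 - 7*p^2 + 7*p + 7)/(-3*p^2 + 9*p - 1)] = 2*(-12*p^4 + 72*p^3 - 33*p^2 + 28*p - 35)/(9*p^4 - 54*p^3 + 87*p^2 - 18*p + 1)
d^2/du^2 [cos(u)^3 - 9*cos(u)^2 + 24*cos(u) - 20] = -99*cos(u)/4 + 18*cos(2*u) - 9*cos(3*u)/4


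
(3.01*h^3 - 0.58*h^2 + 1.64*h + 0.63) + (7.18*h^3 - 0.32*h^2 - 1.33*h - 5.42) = 10.19*h^3 - 0.9*h^2 + 0.31*h - 4.79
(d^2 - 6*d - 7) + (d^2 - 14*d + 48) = 2*d^2 - 20*d + 41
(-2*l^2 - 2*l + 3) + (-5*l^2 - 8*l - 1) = -7*l^2 - 10*l + 2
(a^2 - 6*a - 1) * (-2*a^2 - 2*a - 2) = -2*a^4 + 10*a^3 + 12*a^2 + 14*a + 2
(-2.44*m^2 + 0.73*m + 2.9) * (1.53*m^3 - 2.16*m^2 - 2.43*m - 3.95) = -3.7332*m^5 + 6.3873*m^4 + 8.7894*m^3 + 1.6001*m^2 - 9.9305*m - 11.455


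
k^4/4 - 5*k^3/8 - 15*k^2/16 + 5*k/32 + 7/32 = (k/4 + 1/4)*(k - 7/2)*(k - 1/2)*(k + 1/2)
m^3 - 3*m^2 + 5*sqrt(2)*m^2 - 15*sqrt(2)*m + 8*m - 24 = (m - 3)*(m + sqrt(2))*(m + 4*sqrt(2))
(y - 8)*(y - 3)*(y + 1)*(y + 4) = y^4 - 6*y^3 - 27*y^2 + 76*y + 96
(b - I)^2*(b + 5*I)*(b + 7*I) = b^4 + 10*I*b^3 - 12*b^2 + 58*I*b + 35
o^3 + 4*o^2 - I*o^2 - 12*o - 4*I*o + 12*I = (o - 2)*(o + 6)*(o - I)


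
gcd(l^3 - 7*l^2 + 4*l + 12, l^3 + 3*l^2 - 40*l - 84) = l - 6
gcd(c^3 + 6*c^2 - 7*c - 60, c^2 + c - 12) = c^2 + c - 12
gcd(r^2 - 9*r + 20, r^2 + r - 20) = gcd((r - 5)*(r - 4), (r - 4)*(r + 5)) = r - 4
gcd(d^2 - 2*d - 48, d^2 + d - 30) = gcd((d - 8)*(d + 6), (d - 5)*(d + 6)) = d + 6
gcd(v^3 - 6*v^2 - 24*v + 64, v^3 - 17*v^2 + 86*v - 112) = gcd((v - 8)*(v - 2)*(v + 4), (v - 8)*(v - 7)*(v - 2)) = v^2 - 10*v + 16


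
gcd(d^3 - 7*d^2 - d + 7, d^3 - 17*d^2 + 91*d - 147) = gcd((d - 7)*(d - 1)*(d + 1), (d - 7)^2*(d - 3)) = d - 7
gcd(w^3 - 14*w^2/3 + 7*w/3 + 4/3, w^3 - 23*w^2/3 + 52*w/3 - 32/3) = w^2 - 5*w + 4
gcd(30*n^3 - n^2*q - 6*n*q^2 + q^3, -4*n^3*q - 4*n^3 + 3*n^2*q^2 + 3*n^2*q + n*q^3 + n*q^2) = 1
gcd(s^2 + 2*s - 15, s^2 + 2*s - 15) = s^2 + 2*s - 15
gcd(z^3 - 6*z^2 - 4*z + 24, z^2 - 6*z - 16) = z + 2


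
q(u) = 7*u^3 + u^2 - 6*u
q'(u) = 21*u^2 + 2*u - 6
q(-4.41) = -554.45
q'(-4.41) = 393.59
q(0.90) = 0.51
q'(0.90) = 12.81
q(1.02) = 2.35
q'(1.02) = 17.89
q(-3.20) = -199.94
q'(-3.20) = 202.64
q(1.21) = 6.61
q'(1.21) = 27.17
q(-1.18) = -3.03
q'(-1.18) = 20.88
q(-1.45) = -10.54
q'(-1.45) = 35.25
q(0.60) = -1.73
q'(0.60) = 2.76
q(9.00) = 5130.00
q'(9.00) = 1713.00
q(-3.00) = -162.00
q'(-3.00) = 177.00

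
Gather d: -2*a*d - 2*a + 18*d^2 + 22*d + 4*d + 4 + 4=-2*a + 18*d^2 + d*(26 - 2*a) + 8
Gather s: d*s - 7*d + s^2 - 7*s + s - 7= -7*d + s^2 + s*(d - 6) - 7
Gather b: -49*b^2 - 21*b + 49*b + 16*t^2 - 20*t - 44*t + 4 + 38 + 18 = -49*b^2 + 28*b + 16*t^2 - 64*t + 60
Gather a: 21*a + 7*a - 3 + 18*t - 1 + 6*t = 28*a + 24*t - 4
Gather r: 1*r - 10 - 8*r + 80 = 70 - 7*r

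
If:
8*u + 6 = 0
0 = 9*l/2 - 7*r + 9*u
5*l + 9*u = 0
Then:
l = 27/20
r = -27/280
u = -3/4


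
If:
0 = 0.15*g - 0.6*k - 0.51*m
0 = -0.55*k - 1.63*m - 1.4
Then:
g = -8.45454545454546*m - 10.1818181818182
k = -2.96363636363636*m - 2.54545454545455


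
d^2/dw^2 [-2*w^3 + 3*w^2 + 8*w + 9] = 6 - 12*w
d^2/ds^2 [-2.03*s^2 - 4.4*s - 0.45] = -4.06000000000000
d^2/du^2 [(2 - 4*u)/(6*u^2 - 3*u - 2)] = 12*(3*(2*u - 1)*(4*u - 1)^2 + 4*(3*u - 1)*(-6*u^2 + 3*u + 2))/(-6*u^2 + 3*u + 2)^3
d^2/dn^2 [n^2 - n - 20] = 2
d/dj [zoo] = 0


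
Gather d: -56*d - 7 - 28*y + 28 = -56*d - 28*y + 21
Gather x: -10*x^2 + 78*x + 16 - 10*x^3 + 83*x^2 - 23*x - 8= -10*x^3 + 73*x^2 + 55*x + 8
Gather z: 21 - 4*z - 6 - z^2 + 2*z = -z^2 - 2*z + 15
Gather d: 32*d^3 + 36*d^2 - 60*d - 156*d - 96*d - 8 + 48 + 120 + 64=32*d^3 + 36*d^2 - 312*d + 224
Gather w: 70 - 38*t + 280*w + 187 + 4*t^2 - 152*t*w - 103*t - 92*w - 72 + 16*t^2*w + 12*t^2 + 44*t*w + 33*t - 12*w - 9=16*t^2 - 108*t + w*(16*t^2 - 108*t + 176) + 176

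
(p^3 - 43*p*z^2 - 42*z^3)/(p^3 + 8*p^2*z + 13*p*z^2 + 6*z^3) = (p - 7*z)/(p + z)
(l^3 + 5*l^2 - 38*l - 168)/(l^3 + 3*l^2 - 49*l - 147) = (l^2 - 2*l - 24)/(l^2 - 4*l - 21)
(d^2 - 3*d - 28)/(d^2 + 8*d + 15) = (d^2 - 3*d - 28)/(d^2 + 8*d + 15)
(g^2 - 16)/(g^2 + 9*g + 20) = (g - 4)/(g + 5)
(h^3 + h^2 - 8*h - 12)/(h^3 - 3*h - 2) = (-h^3 - h^2 + 8*h + 12)/(-h^3 + 3*h + 2)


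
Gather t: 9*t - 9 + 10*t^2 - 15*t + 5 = 10*t^2 - 6*t - 4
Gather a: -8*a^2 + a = -8*a^2 + a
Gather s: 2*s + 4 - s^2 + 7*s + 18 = -s^2 + 9*s + 22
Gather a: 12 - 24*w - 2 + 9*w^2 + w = 9*w^2 - 23*w + 10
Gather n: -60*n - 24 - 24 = -60*n - 48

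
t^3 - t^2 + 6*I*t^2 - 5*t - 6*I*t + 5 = (t - 1)*(t + I)*(t + 5*I)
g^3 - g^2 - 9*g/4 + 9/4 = (g - 3/2)*(g - 1)*(g + 3/2)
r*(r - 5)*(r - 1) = r^3 - 6*r^2 + 5*r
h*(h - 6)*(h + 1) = h^3 - 5*h^2 - 6*h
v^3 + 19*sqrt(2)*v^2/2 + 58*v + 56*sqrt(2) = (v + 2*sqrt(2))*(v + 7*sqrt(2)/2)*(v + 4*sqrt(2))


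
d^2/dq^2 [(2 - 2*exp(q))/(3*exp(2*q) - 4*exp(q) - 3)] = (-18*exp(4*q) + 48*exp(3*q) - 180*exp(2*q) + 128*exp(q) - 42)*exp(q)/(27*exp(6*q) - 108*exp(5*q) + 63*exp(4*q) + 152*exp(3*q) - 63*exp(2*q) - 108*exp(q) - 27)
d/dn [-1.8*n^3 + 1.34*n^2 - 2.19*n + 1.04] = -5.4*n^2 + 2.68*n - 2.19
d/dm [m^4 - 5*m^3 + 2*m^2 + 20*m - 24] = 4*m^3 - 15*m^2 + 4*m + 20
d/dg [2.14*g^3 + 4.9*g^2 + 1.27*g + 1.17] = 6.42*g^2 + 9.8*g + 1.27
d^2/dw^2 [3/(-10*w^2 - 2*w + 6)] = 3*(25*w^2 + 5*w - (10*w + 1)^2 - 15)/(5*w^2 + w - 3)^3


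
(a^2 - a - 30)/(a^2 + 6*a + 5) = (a - 6)/(a + 1)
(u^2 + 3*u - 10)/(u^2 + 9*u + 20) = (u - 2)/(u + 4)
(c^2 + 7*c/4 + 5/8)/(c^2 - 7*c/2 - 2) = (c + 5/4)/(c - 4)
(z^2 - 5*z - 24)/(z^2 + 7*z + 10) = (z^2 - 5*z - 24)/(z^2 + 7*z + 10)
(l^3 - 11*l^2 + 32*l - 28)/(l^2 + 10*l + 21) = (l^3 - 11*l^2 + 32*l - 28)/(l^2 + 10*l + 21)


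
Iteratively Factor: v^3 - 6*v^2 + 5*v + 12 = (v - 4)*(v^2 - 2*v - 3) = (v - 4)*(v + 1)*(v - 3)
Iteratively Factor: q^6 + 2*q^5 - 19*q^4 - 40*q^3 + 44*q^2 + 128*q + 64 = (q + 1)*(q^5 + q^4 - 20*q^3 - 20*q^2 + 64*q + 64) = (q + 1)*(q + 4)*(q^4 - 3*q^3 - 8*q^2 + 12*q + 16) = (q - 4)*(q + 1)*(q + 4)*(q^3 + q^2 - 4*q - 4) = (q - 4)*(q + 1)*(q + 2)*(q + 4)*(q^2 - q - 2) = (q - 4)*(q - 2)*(q + 1)*(q + 2)*(q + 4)*(q + 1)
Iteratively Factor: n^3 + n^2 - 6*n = (n)*(n^2 + n - 6) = n*(n + 3)*(n - 2)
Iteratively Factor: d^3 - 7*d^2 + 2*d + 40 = (d - 5)*(d^2 - 2*d - 8) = (d - 5)*(d + 2)*(d - 4)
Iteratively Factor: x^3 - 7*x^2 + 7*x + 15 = (x - 5)*(x^2 - 2*x - 3) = (x - 5)*(x + 1)*(x - 3)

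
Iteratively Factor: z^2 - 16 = (z - 4)*(z + 4)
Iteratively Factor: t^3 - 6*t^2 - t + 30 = (t - 3)*(t^2 - 3*t - 10) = (t - 5)*(t - 3)*(t + 2)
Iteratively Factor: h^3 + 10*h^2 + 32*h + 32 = (h + 2)*(h^2 + 8*h + 16) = (h + 2)*(h + 4)*(h + 4)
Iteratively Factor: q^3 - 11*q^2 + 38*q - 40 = (q - 4)*(q^2 - 7*q + 10) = (q - 5)*(q - 4)*(q - 2)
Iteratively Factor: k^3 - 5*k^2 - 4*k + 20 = (k + 2)*(k^2 - 7*k + 10) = (k - 5)*(k + 2)*(k - 2)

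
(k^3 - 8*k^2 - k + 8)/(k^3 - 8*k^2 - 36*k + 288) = (k^2 - 1)/(k^2 - 36)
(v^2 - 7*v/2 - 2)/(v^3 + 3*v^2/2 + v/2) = (v - 4)/(v*(v + 1))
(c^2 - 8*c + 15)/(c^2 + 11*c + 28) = (c^2 - 8*c + 15)/(c^2 + 11*c + 28)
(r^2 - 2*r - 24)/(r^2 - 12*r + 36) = (r + 4)/(r - 6)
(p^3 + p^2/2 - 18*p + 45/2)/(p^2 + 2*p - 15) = p - 3/2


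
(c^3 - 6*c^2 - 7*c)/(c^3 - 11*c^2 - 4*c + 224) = c*(c + 1)/(c^2 - 4*c - 32)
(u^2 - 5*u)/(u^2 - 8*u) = (u - 5)/(u - 8)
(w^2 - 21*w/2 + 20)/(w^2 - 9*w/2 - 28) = (2*w - 5)/(2*w + 7)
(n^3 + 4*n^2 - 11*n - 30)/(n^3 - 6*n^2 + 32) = (n^2 + 2*n - 15)/(n^2 - 8*n + 16)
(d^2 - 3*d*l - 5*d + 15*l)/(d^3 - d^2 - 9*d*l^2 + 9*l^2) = (d - 5)/(d^2 + 3*d*l - d - 3*l)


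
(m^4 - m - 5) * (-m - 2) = -m^5 - 2*m^4 + m^2 + 7*m + 10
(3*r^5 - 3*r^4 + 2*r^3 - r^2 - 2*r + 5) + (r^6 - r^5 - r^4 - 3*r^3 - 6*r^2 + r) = r^6 + 2*r^5 - 4*r^4 - r^3 - 7*r^2 - r + 5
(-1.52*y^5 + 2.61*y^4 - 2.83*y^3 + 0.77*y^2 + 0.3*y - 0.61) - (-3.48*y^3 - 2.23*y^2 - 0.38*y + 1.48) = -1.52*y^5 + 2.61*y^4 + 0.65*y^3 + 3.0*y^2 + 0.68*y - 2.09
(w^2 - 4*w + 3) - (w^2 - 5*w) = w + 3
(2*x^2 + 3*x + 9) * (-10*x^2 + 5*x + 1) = -20*x^4 - 20*x^3 - 73*x^2 + 48*x + 9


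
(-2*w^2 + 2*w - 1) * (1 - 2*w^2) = 4*w^4 - 4*w^3 + 2*w - 1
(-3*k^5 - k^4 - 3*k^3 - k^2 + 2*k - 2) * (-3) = 9*k^5 + 3*k^4 + 9*k^3 + 3*k^2 - 6*k + 6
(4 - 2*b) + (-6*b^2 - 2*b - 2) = -6*b^2 - 4*b + 2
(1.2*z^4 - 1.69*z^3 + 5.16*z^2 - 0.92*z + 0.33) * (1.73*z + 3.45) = 2.076*z^5 + 1.2163*z^4 + 3.0963*z^3 + 16.2104*z^2 - 2.6031*z + 1.1385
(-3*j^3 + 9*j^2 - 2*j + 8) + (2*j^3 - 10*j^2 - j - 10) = -j^3 - j^2 - 3*j - 2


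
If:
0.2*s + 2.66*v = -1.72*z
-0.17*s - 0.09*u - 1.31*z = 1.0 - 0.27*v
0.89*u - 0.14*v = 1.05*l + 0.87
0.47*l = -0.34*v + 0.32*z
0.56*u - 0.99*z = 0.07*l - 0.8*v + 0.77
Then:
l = -0.34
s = -5.18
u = 0.65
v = 0.42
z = -0.05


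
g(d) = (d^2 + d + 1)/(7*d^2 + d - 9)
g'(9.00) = 0.00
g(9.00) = 0.16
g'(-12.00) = 0.00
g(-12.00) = 0.13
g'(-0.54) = 0.10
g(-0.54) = -0.10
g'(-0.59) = 0.13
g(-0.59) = -0.11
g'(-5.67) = -0.00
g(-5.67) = 0.13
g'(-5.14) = -0.00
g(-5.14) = 0.13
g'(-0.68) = 0.22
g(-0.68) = -0.12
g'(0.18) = -0.22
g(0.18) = -0.14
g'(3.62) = -0.03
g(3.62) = 0.21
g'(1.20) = -10.97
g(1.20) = 1.60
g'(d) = (-14*d - 1)*(d^2 + d + 1)/(7*d^2 + d - 9)^2 + (2*d + 1)/(7*d^2 + d - 9) = 2*(-3*d^2 - 16*d - 5)/(49*d^4 + 14*d^3 - 125*d^2 - 18*d + 81)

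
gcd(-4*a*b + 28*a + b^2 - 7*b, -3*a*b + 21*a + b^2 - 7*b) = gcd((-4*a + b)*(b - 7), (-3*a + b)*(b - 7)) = b - 7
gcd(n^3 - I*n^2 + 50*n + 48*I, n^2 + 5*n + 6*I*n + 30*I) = n + 6*I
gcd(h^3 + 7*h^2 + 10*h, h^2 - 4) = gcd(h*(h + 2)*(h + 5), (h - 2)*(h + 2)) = h + 2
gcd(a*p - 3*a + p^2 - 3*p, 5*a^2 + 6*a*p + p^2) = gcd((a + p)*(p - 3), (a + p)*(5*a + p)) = a + p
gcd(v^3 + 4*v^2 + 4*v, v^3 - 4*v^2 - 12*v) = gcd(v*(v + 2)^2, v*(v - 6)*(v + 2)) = v^2 + 2*v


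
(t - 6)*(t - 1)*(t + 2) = t^3 - 5*t^2 - 8*t + 12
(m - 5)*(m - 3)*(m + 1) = m^3 - 7*m^2 + 7*m + 15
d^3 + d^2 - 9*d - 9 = (d - 3)*(d + 1)*(d + 3)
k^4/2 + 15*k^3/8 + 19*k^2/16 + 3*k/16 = k*(k/2 + 1/4)*(k + 1/4)*(k + 3)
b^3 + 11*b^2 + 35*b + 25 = (b + 1)*(b + 5)^2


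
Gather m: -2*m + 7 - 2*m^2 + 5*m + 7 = -2*m^2 + 3*m + 14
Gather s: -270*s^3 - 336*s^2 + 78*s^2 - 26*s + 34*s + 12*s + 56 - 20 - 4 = -270*s^3 - 258*s^2 + 20*s + 32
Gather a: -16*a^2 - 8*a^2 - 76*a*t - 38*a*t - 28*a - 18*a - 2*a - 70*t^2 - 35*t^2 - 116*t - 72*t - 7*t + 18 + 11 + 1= -24*a^2 + a*(-114*t - 48) - 105*t^2 - 195*t + 30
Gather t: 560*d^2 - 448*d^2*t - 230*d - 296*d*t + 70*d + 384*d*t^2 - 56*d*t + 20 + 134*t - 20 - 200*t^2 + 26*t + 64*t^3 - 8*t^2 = 560*d^2 - 160*d + 64*t^3 + t^2*(384*d - 208) + t*(-448*d^2 - 352*d + 160)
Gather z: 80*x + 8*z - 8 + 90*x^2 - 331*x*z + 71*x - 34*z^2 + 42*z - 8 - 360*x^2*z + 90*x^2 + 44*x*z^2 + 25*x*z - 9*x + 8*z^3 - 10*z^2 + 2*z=180*x^2 + 142*x + 8*z^3 + z^2*(44*x - 44) + z*(-360*x^2 - 306*x + 52) - 16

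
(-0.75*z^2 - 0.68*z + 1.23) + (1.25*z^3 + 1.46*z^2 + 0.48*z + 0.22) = 1.25*z^3 + 0.71*z^2 - 0.2*z + 1.45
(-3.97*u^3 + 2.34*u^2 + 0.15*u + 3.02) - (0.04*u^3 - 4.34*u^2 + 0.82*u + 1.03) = -4.01*u^3 + 6.68*u^2 - 0.67*u + 1.99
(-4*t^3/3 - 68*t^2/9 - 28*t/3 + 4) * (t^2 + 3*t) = -4*t^5/3 - 104*t^4/9 - 32*t^3 - 24*t^2 + 12*t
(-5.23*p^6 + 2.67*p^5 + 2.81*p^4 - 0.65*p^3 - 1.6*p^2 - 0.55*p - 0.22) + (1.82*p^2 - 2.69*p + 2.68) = -5.23*p^6 + 2.67*p^5 + 2.81*p^4 - 0.65*p^3 + 0.22*p^2 - 3.24*p + 2.46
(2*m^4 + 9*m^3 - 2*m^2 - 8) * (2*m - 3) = 4*m^5 + 12*m^4 - 31*m^3 + 6*m^2 - 16*m + 24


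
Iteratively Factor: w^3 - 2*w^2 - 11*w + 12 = (w + 3)*(w^2 - 5*w + 4) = (w - 1)*(w + 3)*(w - 4)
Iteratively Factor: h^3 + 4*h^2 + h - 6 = (h + 2)*(h^2 + 2*h - 3) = (h + 2)*(h + 3)*(h - 1)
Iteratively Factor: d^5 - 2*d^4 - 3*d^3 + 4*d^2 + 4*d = (d - 2)*(d^4 - 3*d^2 - 2*d) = (d - 2)^2*(d^3 + 2*d^2 + d) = (d - 2)^2*(d + 1)*(d^2 + d) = d*(d - 2)^2*(d + 1)*(d + 1)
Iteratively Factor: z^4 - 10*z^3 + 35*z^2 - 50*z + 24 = (z - 1)*(z^3 - 9*z^2 + 26*z - 24) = (z - 2)*(z - 1)*(z^2 - 7*z + 12) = (z - 4)*(z - 2)*(z - 1)*(z - 3)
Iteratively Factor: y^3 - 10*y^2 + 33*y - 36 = (y - 4)*(y^2 - 6*y + 9) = (y - 4)*(y - 3)*(y - 3)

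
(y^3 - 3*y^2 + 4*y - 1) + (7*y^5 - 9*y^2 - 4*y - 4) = 7*y^5 + y^3 - 12*y^2 - 5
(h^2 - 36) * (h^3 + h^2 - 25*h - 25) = h^5 + h^4 - 61*h^3 - 61*h^2 + 900*h + 900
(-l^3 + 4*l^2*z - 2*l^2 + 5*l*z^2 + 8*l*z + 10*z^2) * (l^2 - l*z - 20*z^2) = -l^5 + 5*l^4*z - 2*l^4 + 21*l^3*z^2 + 10*l^3*z - 85*l^2*z^3 + 42*l^2*z^2 - 100*l*z^4 - 170*l*z^3 - 200*z^4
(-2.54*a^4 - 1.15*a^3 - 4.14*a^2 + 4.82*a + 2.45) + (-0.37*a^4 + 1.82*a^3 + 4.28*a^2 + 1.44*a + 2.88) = -2.91*a^4 + 0.67*a^3 + 0.140000000000001*a^2 + 6.26*a + 5.33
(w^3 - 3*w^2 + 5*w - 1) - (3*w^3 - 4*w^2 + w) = -2*w^3 + w^2 + 4*w - 1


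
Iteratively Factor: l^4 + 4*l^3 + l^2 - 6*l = (l - 1)*(l^3 + 5*l^2 + 6*l) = (l - 1)*(l + 3)*(l^2 + 2*l) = (l - 1)*(l + 2)*(l + 3)*(l)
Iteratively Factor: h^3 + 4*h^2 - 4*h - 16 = (h - 2)*(h^2 + 6*h + 8) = (h - 2)*(h + 2)*(h + 4)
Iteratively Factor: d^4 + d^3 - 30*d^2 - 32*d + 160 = (d + 4)*(d^3 - 3*d^2 - 18*d + 40) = (d - 2)*(d + 4)*(d^2 - d - 20) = (d - 2)*(d + 4)^2*(d - 5)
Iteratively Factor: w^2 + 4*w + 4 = (w + 2)*(w + 2)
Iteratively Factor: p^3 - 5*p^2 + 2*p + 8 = (p - 4)*(p^2 - p - 2) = (p - 4)*(p + 1)*(p - 2)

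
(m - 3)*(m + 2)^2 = m^3 + m^2 - 8*m - 12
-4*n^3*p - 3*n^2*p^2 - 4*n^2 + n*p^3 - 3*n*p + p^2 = (-4*n + p)*(n + p)*(n*p + 1)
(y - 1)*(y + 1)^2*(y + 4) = y^4 + 5*y^3 + 3*y^2 - 5*y - 4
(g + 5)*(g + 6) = g^2 + 11*g + 30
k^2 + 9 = (k - 3*I)*(k + 3*I)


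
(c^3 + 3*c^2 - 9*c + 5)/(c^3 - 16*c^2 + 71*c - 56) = (c^2 + 4*c - 5)/(c^2 - 15*c + 56)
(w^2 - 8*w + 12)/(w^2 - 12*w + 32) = (w^2 - 8*w + 12)/(w^2 - 12*w + 32)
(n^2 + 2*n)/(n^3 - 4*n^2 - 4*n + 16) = n/(n^2 - 6*n + 8)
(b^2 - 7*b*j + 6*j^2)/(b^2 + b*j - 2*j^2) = (b - 6*j)/(b + 2*j)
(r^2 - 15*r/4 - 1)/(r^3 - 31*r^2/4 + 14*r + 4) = 1/(r - 4)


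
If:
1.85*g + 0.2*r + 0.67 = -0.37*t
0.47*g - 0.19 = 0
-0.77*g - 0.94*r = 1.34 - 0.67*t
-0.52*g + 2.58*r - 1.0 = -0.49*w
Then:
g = 0.40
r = -3.24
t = -2.08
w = 19.53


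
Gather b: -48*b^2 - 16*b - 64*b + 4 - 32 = -48*b^2 - 80*b - 28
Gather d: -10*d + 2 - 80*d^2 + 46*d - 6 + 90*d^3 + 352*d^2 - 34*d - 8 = 90*d^3 + 272*d^2 + 2*d - 12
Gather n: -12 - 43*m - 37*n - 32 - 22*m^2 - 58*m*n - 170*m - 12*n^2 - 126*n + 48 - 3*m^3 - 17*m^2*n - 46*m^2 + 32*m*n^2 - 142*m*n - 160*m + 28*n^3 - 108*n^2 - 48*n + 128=-3*m^3 - 68*m^2 - 373*m + 28*n^3 + n^2*(32*m - 120) + n*(-17*m^2 - 200*m - 211) + 132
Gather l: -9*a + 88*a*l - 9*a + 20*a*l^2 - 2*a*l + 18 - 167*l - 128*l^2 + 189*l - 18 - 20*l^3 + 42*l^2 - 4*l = -18*a - 20*l^3 + l^2*(20*a - 86) + l*(86*a + 18)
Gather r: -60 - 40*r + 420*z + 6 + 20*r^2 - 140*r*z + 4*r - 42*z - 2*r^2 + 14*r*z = 18*r^2 + r*(-126*z - 36) + 378*z - 54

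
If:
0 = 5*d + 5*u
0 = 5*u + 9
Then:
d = 9/5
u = -9/5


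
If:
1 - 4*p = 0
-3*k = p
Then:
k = -1/12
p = 1/4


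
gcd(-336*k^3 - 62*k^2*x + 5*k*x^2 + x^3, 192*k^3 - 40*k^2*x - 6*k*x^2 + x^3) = -48*k^2 - 2*k*x + x^2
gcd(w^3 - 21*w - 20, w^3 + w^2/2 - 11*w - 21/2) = w + 1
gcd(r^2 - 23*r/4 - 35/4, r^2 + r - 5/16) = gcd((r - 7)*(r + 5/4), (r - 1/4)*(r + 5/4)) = r + 5/4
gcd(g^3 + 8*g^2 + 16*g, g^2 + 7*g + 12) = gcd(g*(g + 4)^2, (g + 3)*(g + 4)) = g + 4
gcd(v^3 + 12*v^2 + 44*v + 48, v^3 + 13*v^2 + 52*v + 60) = v^2 + 8*v + 12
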